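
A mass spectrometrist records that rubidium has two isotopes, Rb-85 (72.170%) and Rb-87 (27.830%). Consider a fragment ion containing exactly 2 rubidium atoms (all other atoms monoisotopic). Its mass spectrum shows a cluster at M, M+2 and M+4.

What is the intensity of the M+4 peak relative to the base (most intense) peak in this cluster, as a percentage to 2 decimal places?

14.87%

Term probabilities: M 0.5209, M+2 0.4017, M+4 0.0775. Base peak = M.
P(M) = C(2,0) × 0.72170^2 × 0.27830^0 = 1 × 0.52085089 × 1.0000 = 0.520851 (base)
P(M+4) = C(2,2) × 0.72170^0 × 0.27830^2 = 1 × 1.0000 × 0.07745089 = 0.077451
Relative intensity = 0.077451 / 0.520851 × 100 = 14.87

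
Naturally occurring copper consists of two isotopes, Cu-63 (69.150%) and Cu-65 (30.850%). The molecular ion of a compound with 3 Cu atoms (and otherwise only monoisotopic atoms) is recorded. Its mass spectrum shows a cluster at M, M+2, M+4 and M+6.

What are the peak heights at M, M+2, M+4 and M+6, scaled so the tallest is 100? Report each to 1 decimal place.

The 3 Cu atoms are independent, so intensities follow the terms of (0.69150 + 0.30850)^3.
P(M) = 0.69150^3 = 0.330656
P(M+2) = 3 × 0.69150^2 × 0.30850^1 = 0.442548
P(M+4) = 3 × 0.69150^1 × 0.30850^2 = 0.197435
P(M+6) = 0.30850^3 = 0.029361
The M+2 peak is largest (0.442548); scaling to 100 gives 74.7 : 100.0 : 44.6 : 6.6.

74.7 : 100.0 : 44.6 : 6.6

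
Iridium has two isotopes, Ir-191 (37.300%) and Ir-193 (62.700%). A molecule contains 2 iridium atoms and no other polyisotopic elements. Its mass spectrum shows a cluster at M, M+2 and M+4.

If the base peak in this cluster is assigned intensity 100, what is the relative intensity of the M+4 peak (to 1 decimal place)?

Binomial terms of (0.37300 + 0.62700)^2: M 0.1391, M+2 0.4677, M+4 0.3931 → M+2 is the base peak.
P(M+2) = C(2,1) × 0.37300^1 × 0.62700^1 = 2 × 0.3730 × 0.6270 = 0.467742 (base)
P(M+4) = C(2,2) × 0.37300^0 × 0.62700^2 = 1 × 1.0000 × 0.393129 = 0.393129
Relative intensity = 0.393129 / 0.467742 × 100 = 84.0

84.0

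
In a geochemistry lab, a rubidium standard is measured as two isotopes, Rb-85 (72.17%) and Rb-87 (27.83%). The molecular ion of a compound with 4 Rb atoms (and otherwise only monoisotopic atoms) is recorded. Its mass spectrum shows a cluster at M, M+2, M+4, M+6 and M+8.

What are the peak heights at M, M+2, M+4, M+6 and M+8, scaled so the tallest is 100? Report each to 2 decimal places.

64.83 : 100.00 : 57.84 : 14.87 : 1.43

The 4 Rb atoms are independent, so intensities follow the terms of (0.7217 + 0.2783)^4.
P(M) = 0.7217^4 = 0.271286
P(M+2) = 4 × 0.7217^3 × 0.2783^1 = 0.418450
P(M+4) = 6 × 0.7217^2 × 0.2783^2 = 0.242042
P(M+6) = 4 × 0.7217^1 × 0.2783^3 = 0.062224
P(M+8) = 0.2783^4 = 0.005999
The M+2 peak is largest (0.418450); scaling to 100 gives 64.83 : 100.00 : 57.84 : 14.87 : 1.43.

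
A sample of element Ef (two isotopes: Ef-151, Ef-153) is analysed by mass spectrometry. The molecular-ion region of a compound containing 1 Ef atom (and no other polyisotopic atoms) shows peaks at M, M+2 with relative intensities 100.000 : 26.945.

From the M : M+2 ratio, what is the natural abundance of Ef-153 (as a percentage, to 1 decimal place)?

Write p for the Ef-151 fraction. I(M+2)/I(M) = [C(1,1)·p^0·(1−p)] / p^1 = 1·(1−p)/p = 26.945/100.000 = 0.2695
(1−p)/p = 0.2695/1 = 0.2695  ⇒  p = 1/(1 + 0.2695) = 0.7877
Ef-151: 78.8%, Ef-153: 21.2%.

21.2%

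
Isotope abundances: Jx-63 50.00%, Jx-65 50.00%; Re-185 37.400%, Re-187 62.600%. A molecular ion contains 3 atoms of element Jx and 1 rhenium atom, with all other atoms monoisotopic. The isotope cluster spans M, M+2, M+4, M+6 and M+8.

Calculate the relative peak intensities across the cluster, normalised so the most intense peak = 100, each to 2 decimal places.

Element Jx pattern (n=3): 0.1250 : 0.3750 : 0.3750 : 0.1250
Rhenium pattern (n=1): 0.3740 : 0.6260
Convolve the two distributions (both contribute in 2-u steps):
  M: 0.1250×0.3740 = 0.046750
  M+2: 0.1250×0.6260 + 0.3750×0.3740 = 0.218500
  M+4: 0.3750×0.6260 + 0.3750×0.3740 = 0.375000
  M+6: 0.3750×0.6260 + 0.1250×0.3740 = 0.281500
  M+8: 0.1250×0.6260 = 0.078250
Scale to base peak (0.375000) = 100: 12.47 : 58.27 : 100.00 : 75.07 : 20.87

12.47 : 58.27 : 100.00 : 75.07 : 20.87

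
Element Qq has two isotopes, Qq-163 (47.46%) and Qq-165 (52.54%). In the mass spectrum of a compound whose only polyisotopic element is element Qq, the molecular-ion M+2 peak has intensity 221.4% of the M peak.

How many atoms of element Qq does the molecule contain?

For n independent Qq atoms, I(M+2)/I(M) = n · (abundance Qq-165) / (abundance Qq-163) = n · 0.5254/0.4746.
n = 2.214 × 0.4746/0.5254 = 2.00 ≈ 2

2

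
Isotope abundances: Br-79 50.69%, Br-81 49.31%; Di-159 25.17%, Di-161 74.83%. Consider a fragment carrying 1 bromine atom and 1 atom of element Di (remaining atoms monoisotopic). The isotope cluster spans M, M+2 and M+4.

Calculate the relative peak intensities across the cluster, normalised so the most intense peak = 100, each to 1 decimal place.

Bromine pattern (n=1): 0.5069 : 0.4931
Element Di pattern (n=1): 0.2517 : 0.7483
Convolve the two distributions (both contribute in 2-u steps):
  M: 0.5069×0.2517 = 0.127587
  M+2: 0.5069×0.7483 + 0.4931×0.2517 = 0.503427
  M+4: 0.4931×0.7483 = 0.368987
Scale to base peak (0.503427) = 100: 25.3 : 100.0 : 73.3

25.3 : 100.0 : 73.3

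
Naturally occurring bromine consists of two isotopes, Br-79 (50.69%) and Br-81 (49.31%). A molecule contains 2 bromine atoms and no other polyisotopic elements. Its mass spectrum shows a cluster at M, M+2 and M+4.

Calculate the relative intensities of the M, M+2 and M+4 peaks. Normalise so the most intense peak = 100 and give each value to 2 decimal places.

51.40 : 100.00 : 48.64

The 2 Br atoms are independent, so intensities follow the terms of (0.5069 + 0.4931)^2.
P(M) = 0.5069^2 = 0.256948
P(M+2) = 2 × 0.5069^1 × 0.4931^1 = 0.499905
P(M+4) = 0.4931^2 = 0.243148
The M+2 peak is largest (0.499905); scaling to 100 gives 51.40 : 100.00 : 48.64.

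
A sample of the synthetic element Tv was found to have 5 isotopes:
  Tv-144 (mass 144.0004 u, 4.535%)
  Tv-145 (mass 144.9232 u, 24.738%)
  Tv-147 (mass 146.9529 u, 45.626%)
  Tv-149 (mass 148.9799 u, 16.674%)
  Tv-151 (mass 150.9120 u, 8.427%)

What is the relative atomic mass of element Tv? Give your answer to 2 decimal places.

Average mass = Σ (abundance × isotope mass) = 0.04535 × 144.0004 + 0.24738 × 144.9232 + 0.45626 × 146.9529 + 0.16674 × 148.9799 + 0.08427 × 150.9120
= 6.53042 + 35.85110 + 67.04873 + 24.84091 + 12.71735 = 146.98851 u

146.99 u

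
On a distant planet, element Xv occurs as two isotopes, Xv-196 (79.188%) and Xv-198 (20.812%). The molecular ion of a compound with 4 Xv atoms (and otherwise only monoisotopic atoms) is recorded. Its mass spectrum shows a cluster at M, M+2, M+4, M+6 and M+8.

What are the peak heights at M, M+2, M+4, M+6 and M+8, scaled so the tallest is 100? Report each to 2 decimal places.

95.12 : 100.00 : 39.42 : 6.91 : 0.45

The 4 Xv atoms are independent, so intensities follow the terms of (0.79188 + 0.20812)^4.
P(M) = 0.79188^4 = 0.393222
P(M+2) = 4 × 0.79188^3 × 0.20812^1 = 0.413382
P(M+4) = 6 × 0.79188^2 × 0.20812^2 = 0.162966
P(M+6) = 4 × 0.79188^1 × 0.20812^3 = 0.028554
P(M+8) = 0.20812^4 = 0.001876
The M+2 peak is largest (0.413382); scaling to 100 gives 95.12 : 100.00 : 39.42 : 6.91 : 0.45.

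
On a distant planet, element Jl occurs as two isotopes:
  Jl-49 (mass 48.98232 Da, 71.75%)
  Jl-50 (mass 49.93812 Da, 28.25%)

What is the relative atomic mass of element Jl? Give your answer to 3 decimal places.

Average mass = Σ (abundance × isotope mass) = 0.7175 × 48.98232 + 0.2825 × 49.93812
= 35.144815 + 14.107519 = 49.252334 Da

49.252 Da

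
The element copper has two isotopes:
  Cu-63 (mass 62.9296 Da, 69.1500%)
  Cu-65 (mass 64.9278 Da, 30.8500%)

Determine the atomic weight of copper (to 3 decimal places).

The abundance-weighted mean is 0.691500 × 62.9296 + 0.308500 × 64.9278
= 43.51582 + 20.03023 = 63.54605 Da

63.546 Da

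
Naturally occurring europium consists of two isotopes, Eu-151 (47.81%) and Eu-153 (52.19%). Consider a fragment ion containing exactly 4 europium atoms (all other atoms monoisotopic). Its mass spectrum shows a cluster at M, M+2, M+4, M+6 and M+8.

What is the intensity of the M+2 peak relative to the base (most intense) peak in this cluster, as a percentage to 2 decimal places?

Term probabilities: M 0.0522, M+2 0.2281, M+4 0.3736, M+6 0.2719, M+8 0.0742. Base peak = M+4.
P(M+4) = C(4,2) × 0.4781^2 × 0.5219^2 = 6 × 0.22857961 × 0.27237961 = 0.373563 (base)
P(M+2) = C(4,1) × 0.4781^3 × 0.5219^1 = 4 × 0.10928391 × 0.5219 = 0.228141
Relative intensity = 0.228141 / 0.373563 × 100 = 61.07

61.07%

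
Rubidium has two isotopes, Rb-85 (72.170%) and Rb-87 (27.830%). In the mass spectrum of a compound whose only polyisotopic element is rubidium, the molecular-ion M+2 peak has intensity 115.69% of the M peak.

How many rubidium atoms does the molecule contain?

3

The M+2/M ratio from n Rb atoms is n · q/p = n · 0.27830/0.72170.
n = 1.1569 × 0.72170/0.27830 = 3.00 ≈ 3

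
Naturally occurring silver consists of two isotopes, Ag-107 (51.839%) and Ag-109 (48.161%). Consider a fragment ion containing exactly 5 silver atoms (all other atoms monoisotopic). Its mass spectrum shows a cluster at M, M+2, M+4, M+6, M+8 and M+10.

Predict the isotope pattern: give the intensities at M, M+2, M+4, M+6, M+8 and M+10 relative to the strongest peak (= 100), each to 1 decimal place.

11.6 : 53.8 : 100.0 : 92.9 : 43.2 : 8.0

Each Ag atom is independently Ag-107 (p = 0.51839) or Ag-109 (q = 0.48161); the cluster is the binomial expansion (p + q)^5.
P(M) = 0.51839^5 = 0.037435
P(M+2) = 5 × 0.51839^4 × 0.48161^1 = 0.173897
P(M+4) = 10 × 0.51839^3 × 0.48161^2 = 0.323118
P(M+6) = 10 × 0.51839^2 × 0.48161^3 = 0.300192
P(M+8) = 5 × 0.51839^1 × 0.48161^4 = 0.139447
P(M+10) = 0.48161^5 = 0.025911
The M+4 peak is largest (0.323118); scaling to 100 gives 11.6 : 53.8 : 100.0 : 92.9 : 43.2 : 8.0.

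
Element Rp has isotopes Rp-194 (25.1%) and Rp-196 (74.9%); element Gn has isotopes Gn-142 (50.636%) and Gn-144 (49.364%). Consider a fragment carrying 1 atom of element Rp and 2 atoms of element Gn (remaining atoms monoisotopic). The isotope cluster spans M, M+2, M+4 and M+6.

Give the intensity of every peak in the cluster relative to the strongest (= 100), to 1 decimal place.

Element Rp pattern (n=1): 0.2510 : 0.7490
Element Gn pattern (n=2): 0.25640045 : 0.4999191 : 0.24368045
Convolve the two distributions (both contribute in 2-u steps):
  M: 0.2510×0.25640045 = 0.064357
  M+2: 0.2510×0.4999191 + 0.7490×0.25640045 = 0.317524
  M+4: 0.2510×0.24368045 + 0.7490×0.4999191 = 0.435603
  M+6: 0.7490×0.24368045 = 0.182517
Scale to base peak (0.435603) = 100: 14.8 : 72.9 : 100.0 : 41.9

14.8 : 72.9 : 100.0 : 41.9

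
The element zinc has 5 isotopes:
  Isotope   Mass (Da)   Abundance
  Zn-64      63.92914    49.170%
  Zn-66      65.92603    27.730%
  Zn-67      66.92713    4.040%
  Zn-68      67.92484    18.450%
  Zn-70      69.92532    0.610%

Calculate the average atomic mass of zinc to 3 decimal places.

Average mass = Σ (abundance × isotope mass) = 0.49170 × 63.92914 + 0.27730 × 65.92603 + 0.04040 × 66.92713 + 0.18450 × 67.92484 + 0.00610 × 69.92532
= 31.433958 + 18.281288 + 2.703856 + 12.532133 + 0.426544 = 65.377779 Da

65.378 Da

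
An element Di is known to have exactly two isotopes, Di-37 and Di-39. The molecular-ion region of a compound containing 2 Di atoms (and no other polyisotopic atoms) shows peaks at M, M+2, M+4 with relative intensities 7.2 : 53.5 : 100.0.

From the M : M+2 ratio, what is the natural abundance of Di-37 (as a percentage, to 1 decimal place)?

Write p for the Di-37 fraction. I(M+2)/I(M) = [C(2,1)·p^1·(1−p)] / p^2 = 2·(1−p)/p = 53.5/7.2 = 7.4306
(1−p)/p = 7.4306/2 = 3.7153  ⇒  p = 1/(1 + 3.7153) = 0.2121
Di-37: 21.2%, Di-39: 78.8%.

21.2%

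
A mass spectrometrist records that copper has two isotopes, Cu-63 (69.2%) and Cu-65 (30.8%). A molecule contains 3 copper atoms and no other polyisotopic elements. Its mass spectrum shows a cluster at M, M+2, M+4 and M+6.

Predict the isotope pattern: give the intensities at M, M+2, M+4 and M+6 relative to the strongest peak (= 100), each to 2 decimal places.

74.89 : 100.00 : 44.51 : 6.60

Each Cu atom is independently Cu-63 (p = 0.692) or Cu-65 (q = 0.308); the cluster is the binomial expansion (p + q)^3.
P(M) = 0.692^3 = 0.331374
P(M+2) = 3 × 0.692^2 × 0.308^1 = 0.442470
P(M+4) = 3 × 0.692^1 × 0.308^2 = 0.196938
P(M+6) = 0.308^3 = 0.029218
The M+2 peak is largest (0.442470); scaling to 100 gives 74.89 : 100.00 : 44.51 : 6.60.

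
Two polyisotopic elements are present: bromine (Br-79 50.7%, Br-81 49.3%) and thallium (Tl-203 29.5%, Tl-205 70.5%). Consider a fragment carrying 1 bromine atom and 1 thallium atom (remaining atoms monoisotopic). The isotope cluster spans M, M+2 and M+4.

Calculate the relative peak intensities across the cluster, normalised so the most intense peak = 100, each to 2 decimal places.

29.74 : 100.00 : 69.12

Bromine pattern (n=1): 0.5070 : 0.4930
Thallium pattern (n=1): 0.2950 : 0.7050
Convolve the two distributions (both contribute in 2-u steps):
  M: 0.5070×0.2950 = 0.149565
  M+2: 0.5070×0.7050 + 0.4930×0.2950 = 0.502870
  M+4: 0.4930×0.7050 = 0.347565
Scale to base peak (0.502870) = 100: 29.74 : 100.00 : 69.12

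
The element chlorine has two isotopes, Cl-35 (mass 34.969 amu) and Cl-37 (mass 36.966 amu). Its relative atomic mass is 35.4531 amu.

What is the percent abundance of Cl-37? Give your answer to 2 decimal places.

24.24%

With x = fraction of Cl-35 (so Cl-37 is 1 − x):
34.969·x + 36.966·(1 − x) = 35.4531
(34.969 − 36.966)·x = 35.4531 − 36.966
x = -1.5129 / -1.997 = 0.75759 → 75.76% Cl-35, 24.24% Cl-37.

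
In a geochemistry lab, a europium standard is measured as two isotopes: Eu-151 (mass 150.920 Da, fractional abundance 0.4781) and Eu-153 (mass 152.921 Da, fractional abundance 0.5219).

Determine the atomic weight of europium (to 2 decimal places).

The abundance-weighted mean is 0.4781 × 150.920 + 0.5219 × 152.921
= 72.1549 + 79.8095 = 151.9644 Da

151.96 Da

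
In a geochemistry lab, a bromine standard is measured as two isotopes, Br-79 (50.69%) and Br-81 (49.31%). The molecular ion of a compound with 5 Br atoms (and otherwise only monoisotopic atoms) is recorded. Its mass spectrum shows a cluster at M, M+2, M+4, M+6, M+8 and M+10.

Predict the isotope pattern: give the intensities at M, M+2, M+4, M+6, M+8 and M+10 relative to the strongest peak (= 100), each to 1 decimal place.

Each Br atom is independently Br-79 (p = 0.5069) or Br-81 (q = 0.4931); the cluster is the binomial expansion (p + q)^5.
P(M) = 0.5069^5 = 0.033467
P(M+2) = 5 × 0.5069^4 × 0.4931^1 = 0.162777
P(M+4) = 10 × 0.5069^3 × 0.4931^2 = 0.316692
P(M+6) = 10 × 0.5069^2 × 0.4931^3 = 0.308070
P(M+8) = 5 × 0.5069^1 × 0.4931^4 = 0.149842
P(M+10) = 0.4931^5 = 0.029152
The M+4 peak is largest (0.316692); scaling to 100 gives 10.6 : 51.4 : 100.0 : 97.3 : 47.3 : 9.2.

10.6 : 51.4 : 100.0 : 97.3 : 47.3 : 9.2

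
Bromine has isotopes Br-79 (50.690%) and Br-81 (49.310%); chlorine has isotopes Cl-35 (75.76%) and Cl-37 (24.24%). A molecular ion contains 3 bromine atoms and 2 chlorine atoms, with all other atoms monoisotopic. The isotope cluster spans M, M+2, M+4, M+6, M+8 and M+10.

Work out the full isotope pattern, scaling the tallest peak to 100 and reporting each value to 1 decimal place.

20.8 : 74.0 : 100.0 : 63.1 : 18.3 : 2.0

Bromine pattern (n=3): 0.13024674 : 0.3801026 : 0.36975457 : 0.11989609
Chlorine pattern (n=2): 0.57395776 : 0.36728448 : 0.05875776
Convolve the two distributions (both contribute in 2-u steps):
  M: 0.13024674×0.57395776 = 0.074756
  M+2: 0.13024674×0.36728448 + 0.3801026×0.57395776 = 0.266000
  M+4: 0.13024674×0.05875776 + 0.3801026×0.36728448 + 0.36975457×0.57395776 = 0.359482
  M+6: 0.3801026×0.05875776 + 0.36975457×0.36728448 + 0.11989609×0.57395776 = 0.226954
  M+8: 0.36975457×0.05875776 + 0.11989609×0.36728448 = 0.065762
  M+10: 0.11989609×0.05875776 = 0.007045
Scale to base peak (0.359482) = 100: 20.8 : 74.0 : 100.0 : 63.1 : 18.3 : 2.0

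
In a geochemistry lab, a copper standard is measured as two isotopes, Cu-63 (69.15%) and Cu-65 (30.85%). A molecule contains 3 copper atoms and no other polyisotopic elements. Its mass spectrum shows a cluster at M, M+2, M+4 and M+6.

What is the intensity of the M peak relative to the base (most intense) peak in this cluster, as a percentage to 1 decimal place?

Term probabilities: M 0.3307, M+2 0.4425, M+4 0.1974, M+6 0.0294. Base peak = M+2.
P(M+2) = C(3,1) × 0.6915^2 × 0.3085^1 = 3 × 0.47817225 × 0.3085 = 0.442548 (base)
P(M) = C(3,0) × 0.6915^3 × 0.3085^0 = 1 × 0.33065611 × 1.0000 = 0.330656
Relative intensity = 0.330656 / 0.442548 × 100 = 74.7

74.7%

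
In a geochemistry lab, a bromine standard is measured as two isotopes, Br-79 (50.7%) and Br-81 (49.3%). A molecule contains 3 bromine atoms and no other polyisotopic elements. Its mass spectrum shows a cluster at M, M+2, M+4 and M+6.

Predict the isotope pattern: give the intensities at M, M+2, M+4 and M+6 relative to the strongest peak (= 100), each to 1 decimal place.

Expanding (0.507 + 0.493)^3:
P(M) = 0.507^3 = 0.130324
P(M+2) = 3 × 0.507^2 × 0.493^1 = 0.380175
P(M+4) = 3 × 0.507^1 × 0.493^2 = 0.369678
P(M+6) = 0.493^3 = 0.119823
The M+2 peak is largest (0.380175); scaling to 100 gives 34.3 : 100.0 : 97.2 : 31.5.

34.3 : 100.0 : 97.2 : 31.5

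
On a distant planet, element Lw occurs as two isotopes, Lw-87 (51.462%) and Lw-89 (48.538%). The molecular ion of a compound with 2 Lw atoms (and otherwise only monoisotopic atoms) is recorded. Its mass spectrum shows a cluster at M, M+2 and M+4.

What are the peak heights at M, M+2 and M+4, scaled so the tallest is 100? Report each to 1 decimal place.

Each Lw atom is independently Lw-87 (p = 0.51462) or Lw-89 (q = 0.48538); the cluster is the binomial expansion (p + q)^2.
P(M) = 0.51462^2 = 0.264834
P(M+2) = 2 × 0.51462^1 × 0.48538^1 = 0.499573
P(M+4) = 0.48538^2 = 0.235594
The M+2 peak is largest (0.499573); scaling to 100 gives 53.0 : 100.0 : 47.2.

53.0 : 100.0 : 47.2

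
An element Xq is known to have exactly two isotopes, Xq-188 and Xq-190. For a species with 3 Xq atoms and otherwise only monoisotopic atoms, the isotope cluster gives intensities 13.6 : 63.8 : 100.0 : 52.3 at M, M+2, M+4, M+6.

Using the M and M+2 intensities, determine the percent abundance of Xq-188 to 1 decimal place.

Write p for the Xq-188 fraction. I(M+2)/I(M) = [C(3,1)·p^2·(1−p)] / p^3 = 3·(1−p)/p = 63.8/13.6 = 4.6912
(1−p)/p = 4.6912/3 = 1.5637  ⇒  p = 1/(1 + 1.5637) = 0.3901
Xq-188: 39.0%, Xq-190: 61.0%.

39.0%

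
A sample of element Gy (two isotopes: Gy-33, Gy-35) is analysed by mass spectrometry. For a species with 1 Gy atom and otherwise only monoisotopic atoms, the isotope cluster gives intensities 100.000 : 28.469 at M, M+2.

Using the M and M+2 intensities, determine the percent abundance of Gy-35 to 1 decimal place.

Write p for the Gy-33 fraction. I(M+2)/I(M) = [C(1,1)·p^0·(1−p)] / p^1 = 1·(1−p)/p = 28.469/100.000 = 0.2847
(1−p)/p = 0.2847/1 = 0.2847  ⇒  p = 1/(1 + 0.2847) = 0.7784
Gy-33: 77.8%, Gy-35: 22.2%.

22.2%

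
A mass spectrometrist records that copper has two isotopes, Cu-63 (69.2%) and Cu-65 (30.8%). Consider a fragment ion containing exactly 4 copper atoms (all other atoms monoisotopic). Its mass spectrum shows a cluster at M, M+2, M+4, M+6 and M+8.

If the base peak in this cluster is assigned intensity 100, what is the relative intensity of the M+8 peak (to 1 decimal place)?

Binomial terms of (0.692 + 0.308)^4: M 0.2293, M+2 0.4083, M+4 0.2726, M+6 0.0809, M+8 0.0090 → M+2 is the base peak.
P(M+2) = C(4,1) × 0.692^3 × 0.308^1 = 4 × 0.33137389 × 0.3080 = 0.408253 (base)
P(M+8) = C(4,4) × 0.692^0 × 0.308^4 = 1 × 1.0000 × 0.00899918 = 0.008999
Relative intensity = 0.008999 / 0.408253 × 100 = 2.2

2.2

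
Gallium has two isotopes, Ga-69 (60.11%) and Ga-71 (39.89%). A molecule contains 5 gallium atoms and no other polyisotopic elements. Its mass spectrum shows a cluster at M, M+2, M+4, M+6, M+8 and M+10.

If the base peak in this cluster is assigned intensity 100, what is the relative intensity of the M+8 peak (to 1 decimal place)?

Binomial terms of (0.6011 + 0.3989)^5: M 0.0785, M+2 0.2604, M+4 0.3456, M+6 0.2293, M+8 0.0761, M+10 0.0101 → M+4 is the base peak.
P(M+4) = C(5,2) × 0.6011^3 × 0.3989^2 = 10 × 0.21719018 × 0.15912121 = 0.345596 (base)
P(M+8) = C(5,4) × 0.6011^1 × 0.3989^4 = 5 × 0.6011 × 0.02531956 = 0.076098
Relative intensity = 0.076098 / 0.345596 × 100 = 22.0

22.0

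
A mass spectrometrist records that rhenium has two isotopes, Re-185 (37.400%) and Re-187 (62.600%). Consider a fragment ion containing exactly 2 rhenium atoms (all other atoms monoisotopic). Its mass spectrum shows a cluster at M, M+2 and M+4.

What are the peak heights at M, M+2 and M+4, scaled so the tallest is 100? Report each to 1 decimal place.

The 2 Re atoms are independent, so intensities follow the terms of (0.37400 + 0.62600)^2.
P(M) = 0.37400^2 = 0.139876
P(M+2) = 2 × 0.37400^1 × 0.62600^1 = 0.468248
P(M+4) = 0.62600^2 = 0.391876
The M+2 peak is largest (0.468248); scaling to 100 gives 29.9 : 100.0 : 83.7.

29.9 : 100.0 : 83.7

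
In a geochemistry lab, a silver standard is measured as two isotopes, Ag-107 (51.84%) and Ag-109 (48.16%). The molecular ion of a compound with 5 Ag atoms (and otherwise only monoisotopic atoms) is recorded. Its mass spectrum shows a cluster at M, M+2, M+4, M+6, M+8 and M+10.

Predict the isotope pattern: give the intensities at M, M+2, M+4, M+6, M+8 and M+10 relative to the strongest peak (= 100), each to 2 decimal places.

11.59 : 53.82 : 100.00 : 92.90 : 43.15 : 8.02

The 5 Ag atoms are independent, so intensities follow the terms of (0.5184 + 0.4816)^5.
P(M) = 0.5184^5 = 0.037439
P(M+2) = 5 × 0.5184^4 × 0.4816^1 = 0.173907
P(M+4) = 10 × 0.5184^3 × 0.4816^2 = 0.323123
P(M+6) = 10 × 0.5184^2 × 0.4816^3 = 0.300185
P(M+8) = 5 × 0.5184^1 × 0.4816^4 = 0.139438
P(M+10) = 0.4816^5 = 0.025908
The M+4 peak is largest (0.323123); scaling to 100 gives 11.59 : 53.82 : 100.00 : 92.90 : 43.15 : 8.02.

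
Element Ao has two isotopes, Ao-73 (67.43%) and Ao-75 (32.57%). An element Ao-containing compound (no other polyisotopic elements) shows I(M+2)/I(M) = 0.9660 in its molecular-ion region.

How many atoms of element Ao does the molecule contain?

2

The M+2/M ratio from n Ao atoms is n · q/p = n · 0.3257/0.6743.
n = 0.9660 × 0.6743/0.3257 = 2.00 ≈ 2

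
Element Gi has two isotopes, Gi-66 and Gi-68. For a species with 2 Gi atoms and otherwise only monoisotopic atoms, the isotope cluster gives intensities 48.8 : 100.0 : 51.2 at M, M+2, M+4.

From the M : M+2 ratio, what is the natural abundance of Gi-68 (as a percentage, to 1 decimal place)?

50.6%

If p is the fraction of Gi that is Gi-66, then I(M+2)/I(M) = [C(2,1)·p^1·(1−p)] / p^2 = 2·(1−p)/p = 100.0/48.8 = 2.0492
(1−p)/p = 2.0492/2 = 1.0246  ⇒  p = 1/(1 + 1.0246) = 0.4939
Gi-66: 49.4%, Gi-68: 50.6%.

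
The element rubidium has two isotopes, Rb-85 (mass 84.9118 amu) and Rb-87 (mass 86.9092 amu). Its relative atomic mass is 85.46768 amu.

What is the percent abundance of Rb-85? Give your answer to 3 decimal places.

Let x be the fractional abundance of Rb-85; then Rb-87 has abundance 1 − x.
84.9118·x + 86.9092·(1 − x) = 85.46768
(84.9118 − 86.9092)·x = 85.46768 − 86.9092
x = -1.44152 / -1.9974 = 0.72170 → 72.170% Rb-85, 27.830% Rb-87.

72.170%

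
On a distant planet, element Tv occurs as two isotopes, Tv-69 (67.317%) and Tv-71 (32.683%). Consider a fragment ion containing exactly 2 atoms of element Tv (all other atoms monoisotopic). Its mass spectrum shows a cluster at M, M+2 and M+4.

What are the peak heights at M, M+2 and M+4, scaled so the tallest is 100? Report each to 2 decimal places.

The 2 Tv atoms are independent, so intensities follow the terms of (0.67317 + 0.32683)^2.
P(M) = 0.67317^2 = 0.453158
P(M+2) = 2 × 0.67317^1 × 0.32683^1 = 0.440024
P(M+4) = 0.32683^2 = 0.106818
The M peak is largest (0.453158); scaling to 100 gives 100.00 : 97.10 : 23.57.

100.00 : 97.10 : 23.57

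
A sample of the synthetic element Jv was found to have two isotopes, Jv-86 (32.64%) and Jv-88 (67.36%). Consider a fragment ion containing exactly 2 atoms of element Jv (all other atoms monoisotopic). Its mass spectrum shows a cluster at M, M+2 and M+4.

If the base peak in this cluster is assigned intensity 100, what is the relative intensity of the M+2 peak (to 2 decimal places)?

(0.3264 + 0.6736)^2 gives M 0.1065, M+2 0.4397, M+4 0.4537; the largest is M+4.
P(M+4) = C(2,2) × 0.3264^0 × 0.6736^2 = 1 × 1.0000 × 0.45373696 = 0.453737 (base)
P(M+2) = C(2,1) × 0.3264^1 × 0.6736^1 = 2 × 0.3264 × 0.6736 = 0.439726
Relative intensity = 0.439726 / 0.453737 × 100 = 96.91

96.91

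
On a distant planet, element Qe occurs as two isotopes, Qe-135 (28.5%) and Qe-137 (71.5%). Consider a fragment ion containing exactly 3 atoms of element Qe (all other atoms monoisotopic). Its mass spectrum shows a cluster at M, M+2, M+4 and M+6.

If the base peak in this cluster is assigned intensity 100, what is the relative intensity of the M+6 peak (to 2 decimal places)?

83.63

Term probabilities: M 0.0231, M+2 0.1742, M+4 0.4371, M+6 0.3655. Base peak = M+4.
P(M+4) = C(3,2) × 0.285^1 × 0.715^2 = 3 × 0.2850 × 0.511225 = 0.437097 (base)
P(M+6) = C(3,3) × 0.285^0 × 0.715^3 = 1 × 1.0000 × 0.36552588 = 0.365526
Relative intensity = 0.365526 / 0.437097 × 100 = 83.63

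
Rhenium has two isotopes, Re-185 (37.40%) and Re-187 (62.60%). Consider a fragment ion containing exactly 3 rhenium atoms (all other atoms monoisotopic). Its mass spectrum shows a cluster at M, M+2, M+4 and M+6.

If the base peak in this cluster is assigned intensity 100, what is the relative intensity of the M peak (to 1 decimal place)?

Binomial terms of (0.3740 + 0.6260)^3: M 0.0523, M+2 0.2627, M+4 0.4397, M+6 0.2453 → M+4 is the base peak.
P(M+4) = C(3,2) × 0.3740^1 × 0.6260^2 = 3 × 0.3740 × 0.391876 = 0.439685 (base)
P(M) = C(3,0) × 0.3740^3 × 0.6260^0 = 1 × 0.05231362 × 1.0000 = 0.052314
Relative intensity = 0.052314 / 0.439685 × 100 = 11.9

11.9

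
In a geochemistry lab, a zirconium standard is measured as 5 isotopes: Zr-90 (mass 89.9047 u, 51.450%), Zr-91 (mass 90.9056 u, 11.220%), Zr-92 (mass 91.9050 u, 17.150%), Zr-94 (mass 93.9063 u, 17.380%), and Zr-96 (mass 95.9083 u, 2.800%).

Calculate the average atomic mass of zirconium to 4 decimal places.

91.2236 u

Ar = Σ fᵢ·mᵢ = 0.51450 × 89.9047 + 0.11220 × 90.9056 + 0.17150 × 91.9050 + 0.17380 × 93.9063 + 0.02800 × 95.9083
= 46.25597 + 10.19961 + 15.76171 + 16.32091 + 2.68543 = 91.22363 u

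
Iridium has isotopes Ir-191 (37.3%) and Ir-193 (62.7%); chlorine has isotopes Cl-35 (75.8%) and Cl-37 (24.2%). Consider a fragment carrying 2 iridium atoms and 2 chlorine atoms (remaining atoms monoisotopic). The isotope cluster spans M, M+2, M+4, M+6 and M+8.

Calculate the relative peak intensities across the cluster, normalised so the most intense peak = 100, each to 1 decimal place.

Iridium pattern (n=2): 0.139129 : 0.467742 : 0.393129
Chlorine pattern (n=2): 0.574564 : 0.366872 : 0.058564
Convolve the two distributions (both contribute in 2-u steps):
  M: 0.139129×0.574564 = 0.079939
  M+2: 0.139129×0.366872 + 0.467742×0.574564 = 0.319790
  M+4: 0.139129×0.058564 + 0.467742×0.366872 + 0.393129×0.574564 = 0.405627
  M+6: 0.467742×0.058564 + 0.393129×0.366872 = 0.171621
  M+8: 0.393129×0.058564 = 0.023023
Scale to base peak (0.405627) = 100: 19.7 : 78.8 : 100.0 : 42.3 : 5.7

19.7 : 78.8 : 100.0 : 42.3 : 5.7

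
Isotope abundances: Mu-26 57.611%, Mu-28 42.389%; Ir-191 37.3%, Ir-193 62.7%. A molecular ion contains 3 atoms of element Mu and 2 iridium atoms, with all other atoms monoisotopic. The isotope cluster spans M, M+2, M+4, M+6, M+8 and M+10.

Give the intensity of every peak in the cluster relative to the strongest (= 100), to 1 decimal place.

8.3 : 46.0 : 98.1 : 100.0 : 49.0 : 9.3

Element Mu pattern (n=3): 0.19121248 : 0.42207075 : 0.31055106 : 0.07616571
Iridium pattern (n=2): 0.139129 : 0.467742 : 0.393129
Convolve the two distributions (both contribute in 2-u steps):
  M: 0.19121248×0.139129 = 0.026603
  M+2: 0.19121248×0.467742 + 0.42207075×0.139129 = 0.148160
  M+4: 0.19121248×0.393129 + 0.42207075×0.467742 + 0.31055106×0.139129 = 0.315798
  M+6: 0.42207075×0.393129 + 0.31055106×0.467742 + 0.07616571×0.139129 = 0.321783
  M+8: 0.31055106×0.393129 + 0.07616571×0.467742 = 0.157713
  M+10: 0.07616571×0.393129 = 0.029943
Scale to base peak (0.321783) = 100: 8.3 : 46.0 : 98.1 : 100.0 : 49.0 : 9.3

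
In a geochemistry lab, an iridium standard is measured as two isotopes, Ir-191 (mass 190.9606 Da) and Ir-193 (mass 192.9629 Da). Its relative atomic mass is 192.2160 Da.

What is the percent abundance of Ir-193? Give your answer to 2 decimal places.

62.70%

Let x be the fractional abundance of Ir-191; then Ir-193 has abundance 1 − x.
190.9606·x + 192.9629·(1 − x) = 192.2160
(190.9606 − 192.9629)·x = 192.2160 − 192.9629
x = -0.7469 / -2.0023 = 0.37302 → 37.30% Ir-191, 62.70% Ir-193.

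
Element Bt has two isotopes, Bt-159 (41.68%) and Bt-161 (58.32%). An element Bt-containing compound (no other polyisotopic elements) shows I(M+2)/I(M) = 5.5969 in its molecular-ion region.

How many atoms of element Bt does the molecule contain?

With n Bt atoms, P(M+2)/P(M) = C(n,1)·p^(n−1)q / p^n = n·q/p = n · 0.5832/0.4168.
n = 5.5969 × 0.4168/0.5832 = 4.00 ≈ 4

4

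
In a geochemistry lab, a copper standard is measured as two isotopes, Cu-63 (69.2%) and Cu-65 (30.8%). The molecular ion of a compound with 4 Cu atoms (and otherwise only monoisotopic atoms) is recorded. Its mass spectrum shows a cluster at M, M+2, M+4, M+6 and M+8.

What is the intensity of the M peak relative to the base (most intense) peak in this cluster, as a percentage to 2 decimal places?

56.17%

Term probabilities: M 0.2293, M+2 0.4083, M+4 0.2726, M+6 0.0809, M+8 0.0090. Base peak = M+2.
P(M+2) = C(4,1) × 0.692^3 × 0.308^1 = 4 × 0.33137389 × 0.3080 = 0.408253 (base)
P(M) = C(4,0) × 0.692^4 × 0.308^0 = 1 × 0.22931073 × 1.0000 = 0.229311
Relative intensity = 0.229311 / 0.408253 × 100 = 56.17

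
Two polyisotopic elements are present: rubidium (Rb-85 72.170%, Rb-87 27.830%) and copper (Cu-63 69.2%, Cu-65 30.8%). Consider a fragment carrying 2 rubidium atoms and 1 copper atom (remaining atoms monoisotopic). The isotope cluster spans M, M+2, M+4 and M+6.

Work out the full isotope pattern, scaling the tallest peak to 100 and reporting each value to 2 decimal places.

82.22 : 100.00 : 40.45 : 5.44

Rubidium pattern (n=2): 0.52085089 : 0.40169822 : 0.07745089
Copper pattern (n=1): 0.6920 : 0.3080
Convolve the two distributions (both contribute in 2-u steps):
  M: 0.52085089×0.6920 = 0.360429
  M+2: 0.52085089×0.3080 + 0.40169822×0.6920 = 0.438397
  M+4: 0.40169822×0.3080 + 0.07745089×0.6920 = 0.177319
  M+6: 0.07745089×0.3080 = 0.023855
Scale to base peak (0.438397) = 100: 82.22 : 100.00 : 40.45 : 5.44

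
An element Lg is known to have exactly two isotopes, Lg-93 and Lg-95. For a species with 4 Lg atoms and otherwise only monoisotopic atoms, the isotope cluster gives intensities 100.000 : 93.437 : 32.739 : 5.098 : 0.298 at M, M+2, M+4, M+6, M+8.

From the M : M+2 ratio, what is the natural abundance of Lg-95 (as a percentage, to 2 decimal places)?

Write p for the Lg-93 fraction. I(M+2)/I(M) = [C(4,1)·p^3·(1−p)] / p^4 = 4·(1−p)/p = 93.437/100.000 = 0.9344
(1−p)/p = 0.9344/4 = 0.2336  ⇒  p = 1/(1 + 0.2336) = 0.8106
Lg-93: 81.06%, Lg-95: 18.94%.

18.94%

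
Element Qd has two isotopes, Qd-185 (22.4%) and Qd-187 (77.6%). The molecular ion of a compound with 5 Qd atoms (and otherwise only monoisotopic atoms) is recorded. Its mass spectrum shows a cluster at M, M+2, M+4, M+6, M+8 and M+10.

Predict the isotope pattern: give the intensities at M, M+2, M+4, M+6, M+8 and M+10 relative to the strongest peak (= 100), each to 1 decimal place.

The 5 Qd atoms are independent, so intensities follow the terms of (0.224 + 0.776)^5.
P(M) = 0.224^5 = 0.000564
P(M+2) = 5 × 0.224^4 × 0.776^1 = 0.009768
P(M+4) = 10 × 0.224^3 × 0.776^2 = 0.067681
P(M+6) = 10 × 0.224^2 × 0.776^3 = 0.234467
P(M+8) = 5 × 0.224^1 × 0.776^4 = 0.406130
P(M+10) = 0.776^5 = 0.281390
The M+8 peak is largest (0.406130); scaling to 100 gives 0.1 : 2.4 : 16.7 : 57.7 : 100.0 : 69.3.

0.1 : 2.4 : 16.7 : 57.7 : 100.0 : 69.3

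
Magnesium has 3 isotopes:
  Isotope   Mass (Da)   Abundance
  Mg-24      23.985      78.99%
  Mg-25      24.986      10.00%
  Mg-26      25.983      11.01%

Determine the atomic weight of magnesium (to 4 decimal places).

24.3051 Da

Ar = Σ fᵢ·mᵢ = 0.7899 × 23.985 + 0.1000 × 24.986 + 0.1101 × 25.983
= 18.94575 + 2.49860 + 2.86073 = 24.30508 Da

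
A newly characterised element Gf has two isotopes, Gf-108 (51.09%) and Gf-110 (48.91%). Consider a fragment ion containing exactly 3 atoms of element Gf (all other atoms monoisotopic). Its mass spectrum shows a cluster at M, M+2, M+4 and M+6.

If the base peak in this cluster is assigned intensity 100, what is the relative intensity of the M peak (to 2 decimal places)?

34.82

Term probabilities: M 0.1334, M+2 0.3830, M+4 0.3667, M+6 0.1170. Base peak = M+2.
P(M+2) = C(3,1) × 0.5109^2 × 0.4891^1 = 3 × 0.26101881 × 0.4891 = 0.382993 (base)
P(M) = C(3,0) × 0.5109^3 × 0.4891^0 = 1 × 0.13335451 × 1.0000 = 0.133355
Relative intensity = 0.133355 / 0.382993 × 100 = 34.82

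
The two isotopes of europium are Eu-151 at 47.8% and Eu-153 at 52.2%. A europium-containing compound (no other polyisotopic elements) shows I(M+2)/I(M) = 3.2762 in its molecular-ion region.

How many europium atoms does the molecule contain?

For n independent Eu atoms, I(M+2)/I(M) = n · (abundance Eu-153) / (abundance Eu-151) = n · 0.522/0.478.
n = 3.2762 × 0.478/0.522 = 3.00 ≈ 3

3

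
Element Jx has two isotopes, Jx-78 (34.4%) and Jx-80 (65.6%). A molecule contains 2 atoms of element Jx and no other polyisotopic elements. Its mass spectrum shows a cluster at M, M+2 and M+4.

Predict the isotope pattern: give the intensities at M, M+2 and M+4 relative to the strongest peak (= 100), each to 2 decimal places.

26.22 : 100.00 : 95.35

Expanding (0.344 + 0.656)^2:
P(M) = 0.344^2 = 0.118336
P(M+2) = 2 × 0.344^1 × 0.656^1 = 0.451328
P(M+4) = 0.656^2 = 0.430336
The M+2 peak is largest (0.451328); scaling to 100 gives 26.22 : 100.00 : 95.35.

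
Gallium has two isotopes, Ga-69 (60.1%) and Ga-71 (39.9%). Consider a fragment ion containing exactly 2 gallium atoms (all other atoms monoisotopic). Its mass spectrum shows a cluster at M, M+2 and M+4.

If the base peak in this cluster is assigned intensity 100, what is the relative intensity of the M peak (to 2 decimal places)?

75.31

Term probabilities: M 0.3612, M+2 0.4796, M+4 0.1592. Base peak = M+2.
P(M+2) = C(2,1) × 0.601^1 × 0.399^1 = 2 × 0.6010 × 0.3990 = 0.479598 (base)
P(M) = C(2,0) × 0.601^2 × 0.399^0 = 1 × 0.361201 × 1.0000 = 0.361201
Relative intensity = 0.361201 / 0.479598 × 100 = 75.31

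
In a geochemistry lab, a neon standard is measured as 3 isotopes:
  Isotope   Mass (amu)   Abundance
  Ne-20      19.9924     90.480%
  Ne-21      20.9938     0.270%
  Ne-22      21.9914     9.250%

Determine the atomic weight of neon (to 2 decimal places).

20.18 amu

Ar = Σ fᵢ·mᵢ = 0.90480 × 19.9924 + 0.00270 × 20.9938 + 0.09250 × 21.9914
= 18.08912 + 0.05668 + 2.03420 = 20.18000 amu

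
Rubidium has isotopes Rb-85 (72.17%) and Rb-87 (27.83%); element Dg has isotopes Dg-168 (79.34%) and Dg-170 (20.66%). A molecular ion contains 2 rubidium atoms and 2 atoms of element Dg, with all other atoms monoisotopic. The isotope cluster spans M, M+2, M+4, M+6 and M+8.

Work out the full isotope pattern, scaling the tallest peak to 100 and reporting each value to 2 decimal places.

Rubidium pattern (n=2): 0.52085089 : 0.40169822 : 0.07745089
Element Dg pattern (n=2): 0.62948356 : 0.32783288 : 0.04268356
Convolve the two distributions (both contribute in 2-u steps):
  M: 0.52085089×0.62948356 = 0.327867
  M+2: 0.52085089×0.32783288 + 0.40169822×0.62948356 = 0.423614
  M+4: 0.52085089×0.04268356 + 0.40169822×0.32783288 + 0.07745089×0.62948356 = 0.202676
  M+6: 0.40169822×0.04268356 + 0.07745089×0.32783288 = 0.042537
  M+8: 0.07745089×0.04268356 = 0.003306
Scale to base peak (0.423614) = 100: 77.40 : 100.00 : 47.84 : 10.04 : 0.78

77.40 : 100.00 : 47.84 : 10.04 : 0.78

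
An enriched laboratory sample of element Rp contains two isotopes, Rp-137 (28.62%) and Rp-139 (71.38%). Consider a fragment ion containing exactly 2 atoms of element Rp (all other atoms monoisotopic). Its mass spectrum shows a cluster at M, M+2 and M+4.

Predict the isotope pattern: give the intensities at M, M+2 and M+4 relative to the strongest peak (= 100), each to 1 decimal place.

Each Rp atom is independently Rp-137 (p = 0.2862) or Rp-139 (q = 0.7138); the cluster is the binomial expansion (p + q)^2.
P(M) = 0.2862^2 = 0.081910
P(M+2) = 2 × 0.2862^1 × 0.7138^1 = 0.408579
P(M+4) = 0.7138^2 = 0.509510
The M+4 peak is largest (0.509510); scaling to 100 gives 16.1 : 80.2 : 100.0.

16.1 : 80.2 : 100.0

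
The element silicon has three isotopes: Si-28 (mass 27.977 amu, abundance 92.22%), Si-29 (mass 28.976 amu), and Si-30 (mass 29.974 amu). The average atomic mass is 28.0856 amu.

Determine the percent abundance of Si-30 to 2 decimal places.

The remaining 7.78% is split between Si-29 (fraction x) and Si-30 (fraction 0.0778 − x).
Substituting: 28.976x + 29.974(0.0778 − x) = 2.2852106
(28.976 − 29.974)x = -0.0467666  ⇒  x = 0.04686, y = 0.03094
Si-29: 4.69%, Si-30: 3.09%.

3.09%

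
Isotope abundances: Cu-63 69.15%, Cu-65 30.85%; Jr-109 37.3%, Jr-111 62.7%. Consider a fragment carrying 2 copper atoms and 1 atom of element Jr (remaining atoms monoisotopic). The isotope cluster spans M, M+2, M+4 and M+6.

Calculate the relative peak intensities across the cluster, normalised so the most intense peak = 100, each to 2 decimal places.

38.86 : 100.00 : 66.02 : 13.00

Copper pattern (n=2): 0.47817225 : 0.4266555 : 0.09517225
Element Jr pattern (n=1): 0.3730 : 0.6270
Convolve the two distributions (both contribute in 2-u steps):
  M: 0.47817225×0.3730 = 0.178358
  M+2: 0.47817225×0.6270 + 0.4266555×0.3730 = 0.458957
  M+4: 0.4266555×0.6270 + 0.09517225×0.3730 = 0.303012
  M+6: 0.09517225×0.6270 = 0.059673
Scale to base peak (0.458957) = 100: 38.86 : 100.00 : 66.02 : 13.00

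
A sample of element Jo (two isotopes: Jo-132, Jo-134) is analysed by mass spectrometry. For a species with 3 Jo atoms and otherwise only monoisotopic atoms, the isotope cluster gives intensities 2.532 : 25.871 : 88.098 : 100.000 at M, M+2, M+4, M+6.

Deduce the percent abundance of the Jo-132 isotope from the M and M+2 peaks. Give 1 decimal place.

If p is the fraction of Jo that is Jo-132, then I(M+2)/I(M) = [C(3,1)·p^2·(1−p)] / p^3 = 3·(1−p)/p = 25.871/2.532 = 10.2176
(1−p)/p = 10.2176/3 = 3.4059  ⇒  p = 1/(1 + 3.4059) = 0.2270
Jo-132: 22.7%, Jo-134: 77.3%.

22.7%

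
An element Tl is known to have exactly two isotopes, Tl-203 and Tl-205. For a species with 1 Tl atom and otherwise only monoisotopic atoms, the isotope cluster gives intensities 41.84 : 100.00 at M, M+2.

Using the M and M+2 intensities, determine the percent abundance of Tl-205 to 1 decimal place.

70.5%

Write p for the Tl-203 fraction. I(M+2)/I(M) = [C(1,1)·p^0·(1−p)] / p^1 = 1·(1−p)/p = 100.00/41.84 = 2.3901
(1−p)/p = 2.3901/1 = 2.3901  ⇒  p = 1/(1 + 2.3901) = 0.2950
Tl-203: 29.5%, Tl-205: 70.5%.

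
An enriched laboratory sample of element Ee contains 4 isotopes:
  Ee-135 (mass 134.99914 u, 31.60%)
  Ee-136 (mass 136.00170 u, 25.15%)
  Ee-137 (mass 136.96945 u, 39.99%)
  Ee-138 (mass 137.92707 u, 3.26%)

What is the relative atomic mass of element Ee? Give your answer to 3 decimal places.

The abundance-weighted mean is 0.3160 × 134.99914 + 0.2515 × 136.00170 + 0.3999 × 136.96945 + 0.0326 × 137.92707
= 42.659728 + 34.204428 + 54.774083 + 4.496422 = 136.134661 u

136.135 u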